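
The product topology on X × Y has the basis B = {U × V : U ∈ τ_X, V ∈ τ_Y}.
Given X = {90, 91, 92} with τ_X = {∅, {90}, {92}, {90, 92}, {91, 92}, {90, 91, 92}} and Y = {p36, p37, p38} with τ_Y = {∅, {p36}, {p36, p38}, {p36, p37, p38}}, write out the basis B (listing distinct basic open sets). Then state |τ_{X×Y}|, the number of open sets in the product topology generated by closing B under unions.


Basis B = {∅ × ∅, {90} × {p36}, {92} × {p36}, {90} × {p36, p38}, {90, 92} × {p36}, {91, 92} × {p36}, {92} × {p36, p38}, {90} × {p36, p37, p38}, {90, 91, 92} × {p36}, {92} × {p36, p37, p38}, {90, 92} × {p36, p38}, {91, 92} × {p36, p38}, {90, 92} × {p36, p37, p38}, {90, 91, 92} × {p36, p38}, {91, 92} × {p36, p37, p38}, {90, 91, 92} × {p36, p37, p38}}; |τ_{X×Y}| = 40.

Enumerate products U × V with U ∈ τ_X, V ∈ τ_Y (deduplicated):
  ∅ × ∅ = {} (∅)
  {90} × {p36} = {(90,p36)}
  {92} × {p36} = {(92,p36)}
  {90} × {p36, p38} = {(90,p36), (90,p38)}
  {90, 92} × {p36} = {(90,p36), (92,p36)}
  {91, 92} × {p36} = {(91,p36), (92,p36)}
  {92} × {p36, p38} = {(92,p36), (92,p38)}
  {90} × {p36, p37, p38} = {(90,p36), (90,p37), (90,p38)}
  {90, 91, 92} × {p36} = {(90,p36), (91,p36), (92,p36)}
  {92} × {p36, p37, p38} = {(92,p36), (92,p37), (92,p38)}
  {90, 92} × {p36, p38} = {(90,p36), (90,p38), (92,p36), (92,p38)}
  {91, 92} × {p36, p38} = {(91,p36), (91,p38), (92,p36), (92,p38)}
  {90, 92} × {p36, p37, p38} = {(90,p36), (90,p37), (90,p38), (92,p36), (92,p37), (92,p38)}
  {90, 91, 92} × {p36, p38} = {(90,p36), (90,p38), (91,p36), (91,p38), (92,p36), (92,p38)}
  {91, 92} × {p36, p37, p38} = {(91,p36), (91,p37), (91,p38), (92,p36), (92,p37), (92,p38)}
  {90, 91, 92} × {p36, p37, p38} = {(90,p36), (90,p37), (90,p38), (91,p36), (91,p37), (91,p38), (92,p36), (92,p37), (92,p38)}
These 16 distinct sets form the basis B.
Close under arbitrary unions to get τ_{X×Y}; counting gives |τ_{X×Y}| = 40.


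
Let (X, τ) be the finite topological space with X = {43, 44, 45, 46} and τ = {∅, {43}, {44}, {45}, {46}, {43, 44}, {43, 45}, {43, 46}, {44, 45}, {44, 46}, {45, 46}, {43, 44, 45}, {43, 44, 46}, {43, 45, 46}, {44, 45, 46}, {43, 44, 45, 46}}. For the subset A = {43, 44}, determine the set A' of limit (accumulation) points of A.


A' = ∅

For each x ∈ X, list the open sets U ∈ τ with x ∈ U, then check whether U ∩ (A ∖ {x}) ≠ ∅ for every such U.
  x = 43: open {43} ∋ x has {43} ∩ (A ∖ {43}) = ∅, so x is NOT a limit point.
  x = 44: open {44} ∋ x has {44} ∩ (A ∖ {44}) = ∅, so x is NOT a limit point.
  x = 45: open {45} ∋ x has {45} ∩ (A ∖ {45}) = ∅, so x is NOT a limit point.
  x = 46: open {46} ∋ x has {46} ∩ (A ∖ {46}) = ∅, so x is NOT a limit point.
Collecting: A' = ∅.


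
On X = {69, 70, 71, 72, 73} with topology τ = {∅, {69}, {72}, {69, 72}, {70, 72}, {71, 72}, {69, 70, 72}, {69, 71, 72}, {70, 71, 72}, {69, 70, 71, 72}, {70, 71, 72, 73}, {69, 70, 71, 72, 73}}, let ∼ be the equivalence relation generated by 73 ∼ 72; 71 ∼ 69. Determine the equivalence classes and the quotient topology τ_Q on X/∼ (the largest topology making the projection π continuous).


X/∼ = {[69=71], [70], [72=73]}; |τ_Q| = 2.

Equivalence classes: [69=71], [70], [72=73].
Quotient map π: X → X/∼ sends 69 ↦ [69=71], 70 ↦ [70], 71 ↦ [69=71], 72 ↦ [72=73], 73 ↦ [72=73].
For each subset V ⊆ X/∼, compute π^{-1}(V) ⊆ X and check whether π^{-1}(V) ∈ τ. V is open in τ_Q iff π^{-1}(V) ∈ τ.
  V = {}: π^{-1}(V) = ∅ ∈ τ ✓.
  V = {[69=71]}: π^{-1}(V) = {69, 71} ∉ τ ✗.
  V = {[70]}: π^{-1}(V) = {70} ∉ τ ✗.
  V = {[69=71], [70]}: π^{-1}(V) = {69, 70, 71} ∉ τ ✗.
  V = {[72=73]}: π^{-1}(V) = {72, 73} ∉ τ ✗.
  V = {[69=71], [72=73]}: π^{-1}(V) = {69, 71, 72, 73} ∉ τ ✗.
  V = {[70], [72=73]}: π^{-1}(V) = {70, 72, 73} ∉ τ ✗.
  V = {[69=71], [70], [72=73]}: π^{-1}(V) = {69, 70, 71, 72, 73} ∈ τ ✓.
Open sets in the quotient: τ_Q = {{}, {[69=71], [70], [72=73]}} (2 elements).


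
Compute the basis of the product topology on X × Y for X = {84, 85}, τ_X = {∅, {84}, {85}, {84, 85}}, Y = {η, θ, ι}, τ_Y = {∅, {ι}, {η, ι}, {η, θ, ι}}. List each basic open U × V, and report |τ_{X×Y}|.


Basis B = {∅ × ∅, {84} × {ι}, {85} × {ι}, {84} × {η, ι}, {84, 85} × {ι}, {85} × {η, ι}, {84} × {η, θ, ι}, {85} × {η, θ, ι}, {84, 85} × {η, ι}, {84, 85} × {η, θ, ι}}; |τ_{X×Y}| = 16.

Enumerate products U × V with U ∈ τ_X, V ∈ τ_Y (deduplicated):
  ∅ × ∅ = {} (∅)
  {84} × {ι} = {(84,ι)}
  {85} × {ι} = {(85,ι)}
  {84} × {η, ι} = {(84,η), (84,ι)}
  {84, 85} × {ι} = {(84,ι), (85,ι)}
  {85} × {η, ι} = {(85,η), (85,ι)}
  {84} × {η, θ, ι} = {(84,η), (84,θ), (84,ι)}
  {85} × {η, θ, ι} = {(85,η), (85,θ), (85,ι)}
  {84, 85} × {η, ι} = {(84,η), (84,ι), (85,η), (85,ι)}
  {84, 85} × {η, θ, ι} = {(84,η), (84,θ), (84,ι), (85,η), (85,θ), (85,ι)}
These 10 distinct sets form the basis B.
Close under arbitrary unions to get τ_{X×Y}; counting gives |τ_{X×Y}| = 16.


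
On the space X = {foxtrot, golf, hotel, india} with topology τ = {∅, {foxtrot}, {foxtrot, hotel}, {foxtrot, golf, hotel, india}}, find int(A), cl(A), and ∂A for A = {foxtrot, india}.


int(A) = {foxtrot}, cl(A) = {foxtrot, golf, hotel, india}, ∂A = {golf, hotel, india}.

Closed sets in (X, τ) are complements of opens:
  closed(X, τ) = {∅, {golf, india}, {golf, hotel, india}, {foxtrot, golf, hotel, india}}.
int(A) = ⋃ {U ∈ τ : U ⊆ A}. Opens contained in A: ∅, {foxtrot}.
Taking the union of these: int(A) = {foxtrot}.
cl(A) = ⋂ {C closed : A ⊆ C}. Closed sets containing A: {foxtrot, golf, hotel, india}.
Intersecting these: cl(A) = {foxtrot, golf, hotel, india}.
∂A = cl(A) ∖ int(A) = {foxtrot, golf, hotel, india} ∖ {foxtrot} = {golf, hotel, india}.


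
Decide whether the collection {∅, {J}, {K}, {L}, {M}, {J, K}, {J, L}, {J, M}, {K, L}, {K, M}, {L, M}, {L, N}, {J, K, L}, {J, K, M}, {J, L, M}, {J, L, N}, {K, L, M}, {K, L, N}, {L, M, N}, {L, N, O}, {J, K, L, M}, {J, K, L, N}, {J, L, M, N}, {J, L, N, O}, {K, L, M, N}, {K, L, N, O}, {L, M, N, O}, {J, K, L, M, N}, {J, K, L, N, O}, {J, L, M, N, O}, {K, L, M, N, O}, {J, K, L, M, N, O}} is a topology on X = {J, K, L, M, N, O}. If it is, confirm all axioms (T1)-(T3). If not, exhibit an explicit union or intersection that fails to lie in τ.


τ IS a topology on X.

Axiom (T1): ∅ ∈ τ? Yes; X ∈ τ? Yes.
Axiom (T2/T3): check pairwise unions and intersections of members of τ.
All pairwise intersections and unions checked — each lies in τ. Therefore τ satisfies (T1), (T2), (T3): it IS a topology on X.


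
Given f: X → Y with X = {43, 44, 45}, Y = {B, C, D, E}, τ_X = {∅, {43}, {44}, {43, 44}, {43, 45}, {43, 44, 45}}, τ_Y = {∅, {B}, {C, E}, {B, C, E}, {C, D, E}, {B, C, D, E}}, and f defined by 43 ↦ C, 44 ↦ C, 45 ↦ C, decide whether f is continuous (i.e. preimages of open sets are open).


f IS continuous.

Compute f^{-1}(U) for each U ∈ τ_Y:
  U = ∅: f^{-1}(U) = ∅ ∈ τ_X ✓.
  U = {B}: f^{-1}(U) = ∅ ∈ τ_X ✓.
  U = {C, E}: f^{-1}(U) = {43, 44, 45} ∈ τ_X ✓.
  U = {B, C, E}: f^{-1}(U) = {43, 44, 45} ∈ τ_X ✓.
  U = {C, D, E}: f^{-1}(U) = {43, 44, 45} ∈ τ_X ✓.
  U = {B, C, D, E}: f^{-1}(U) = {43, 44, 45} ∈ τ_X ✓.
Every preimage lies in τ_X, so f IS continuous.


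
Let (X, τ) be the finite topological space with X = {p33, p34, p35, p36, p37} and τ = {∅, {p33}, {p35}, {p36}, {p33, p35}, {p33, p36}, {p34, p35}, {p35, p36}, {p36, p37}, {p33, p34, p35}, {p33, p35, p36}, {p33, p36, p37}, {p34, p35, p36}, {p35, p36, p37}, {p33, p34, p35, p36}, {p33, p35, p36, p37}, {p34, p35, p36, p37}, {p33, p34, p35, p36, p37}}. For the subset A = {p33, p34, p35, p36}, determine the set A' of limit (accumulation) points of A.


A' = {p34, p37}

For each x ∈ X, list the open sets U ∈ τ with x ∈ U, then check whether U ∩ (A ∖ {x}) ≠ ∅ for every such U.
  x = p33: open {p33} ∋ x has {p33} ∩ (A ∖ {p33}) = ∅, so x is NOT a limit point.
  x = p34: opens ∋ x are {p34, p35}, {p33, p34, p35}, {p34, p35, p36}, {p33, p34, p35, p36}, {p34, p35, p36, p37}, {p33, p34, p35, p36, p37}; each meets A ∖ {p34}, so x IS a limit point.
  x = p35: open {p35} ∋ x has {p35} ∩ (A ∖ {p35}) = ∅, so x is NOT a limit point.
  x = p36: open {p36} ∋ x has {p36} ∩ (A ∖ {p36}) = ∅, so x is NOT a limit point.
  x = p37: opens ∋ x are {p36, p37}, {p33, p36, p37}, {p35, p36, p37}, {p33, p35, p36, p37}, {p34, p35, p36, p37}, {p33, p34, p35, p36, p37}; each meets A ∖ {p37}, so x IS a limit point.
Collecting: A' = {p34, p37}.


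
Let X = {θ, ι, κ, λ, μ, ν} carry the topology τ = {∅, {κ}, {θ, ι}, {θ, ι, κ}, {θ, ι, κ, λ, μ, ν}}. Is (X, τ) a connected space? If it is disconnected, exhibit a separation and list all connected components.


(X, τ) is connected.

Find clopen sets (U ∈ τ with X ∖ U ∈ τ):
  U = ∅, X ∖ U = {θ, ι, κ, λ, μ, ν} — both open, so U is clopen.
  U = {θ, ι, κ, λ, μ, ν}, X ∖ U = ∅ — both open, so U is clopen.
Only trivial clopens (∅ and X) exist, so (X, τ) is connected.
Compute connected components by grouping points that agree on all clopens:
  component: {θ, ι, κ, λ, μ, ν}


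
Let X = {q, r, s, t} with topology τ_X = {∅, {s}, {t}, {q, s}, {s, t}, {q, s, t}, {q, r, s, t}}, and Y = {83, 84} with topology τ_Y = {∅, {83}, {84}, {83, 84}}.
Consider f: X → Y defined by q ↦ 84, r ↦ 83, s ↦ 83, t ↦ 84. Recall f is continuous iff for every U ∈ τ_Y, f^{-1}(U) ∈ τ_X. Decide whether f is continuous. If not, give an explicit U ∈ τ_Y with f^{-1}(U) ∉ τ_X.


f is NOT continuous.

Compute f^{-1}(U) for each U ∈ τ_Y:
  U = ∅: f^{-1}(U) = ∅ ∈ τ_X ✓.
  U = {83}: f^{-1}(U) = {r, s} ∉ τ_X ✗.
  U = {84}: f^{-1}(U) = {q, t} ∉ τ_X ✗.
  U = {83, 84}: f^{-1}(U) = {q, r, s, t} ∈ τ_X ✓.
Found U = {83} with f^{-1}(U) = {r, s} not in τ_X. Therefore f is NOT continuous.


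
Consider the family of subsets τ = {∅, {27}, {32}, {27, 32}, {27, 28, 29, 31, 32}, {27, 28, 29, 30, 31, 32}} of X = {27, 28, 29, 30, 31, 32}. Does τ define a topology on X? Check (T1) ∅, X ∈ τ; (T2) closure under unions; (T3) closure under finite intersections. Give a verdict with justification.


τ IS a topology on X.

Axiom (T1): ∅ ∈ τ? Yes; X ∈ τ? Yes.
Axiom (T2/T3): check pairwise unions and intersections of members of τ.
All pairwise intersections and unions checked — each lies in τ. Therefore τ satisfies (T1), (T2), (T3): it IS a topology on X.


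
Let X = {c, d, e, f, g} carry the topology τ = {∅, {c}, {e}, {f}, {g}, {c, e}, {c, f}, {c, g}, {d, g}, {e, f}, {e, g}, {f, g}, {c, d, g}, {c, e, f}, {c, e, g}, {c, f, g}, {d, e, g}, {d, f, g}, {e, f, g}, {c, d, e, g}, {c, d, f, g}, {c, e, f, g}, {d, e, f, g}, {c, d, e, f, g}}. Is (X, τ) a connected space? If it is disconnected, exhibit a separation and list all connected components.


(X, τ) is disconnected; components = [{c}, {e}, {f}, {d, g}].

Find clopen sets (U ∈ τ with X ∖ U ∈ τ):
  U = ∅, X ∖ U = {c, d, e, f, g} — both open, so U is clopen.
  U = {c}, X ∖ U = {d, e, f, g} — both open, so U is clopen.
  U = {e}, X ∖ U = {c, d, f, g} — both open, so U is clopen.
  U = {f}, X ∖ U = {c, d, e, g} — both open, so U is clopen.
  U = {c, e}, X ∖ U = {d, f, g} — both open, so U is clopen.
  U = {c, f}, X ∖ U = {d, e, g} — both open, so U is clopen.
  U = {d, g}, X ∖ U = {c, e, f} — both open, so U is clopen.
  U = {e, f}, X ∖ U = {c, d, g} — both open, so U is clopen.
  U = {c, d, g}, X ∖ U = {e, f} — both open, so U is clopen.
  U = {c, e, f}, X ∖ U = {d, g} — both open, so U is clopen.
  U = {d, e, g}, X ∖ U = {c, f} — both open, so U is clopen.
  U = {d, f, g}, X ∖ U = {c, e} — both open, so U is clopen.
  U = {c, d, e, g}, X ∖ U = {f} — both open, so U is clopen.
  U = {c, d, f, g}, X ∖ U = {e} — both open, so U is clopen.
  U = {d, e, f, g}, X ∖ U = {c} — both open, so U is clopen.
  U = {c, d, e, f, g}, X ∖ U = ∅ — both open, so U is clopen.
Nontrivial clopen(s) exist: e.g. {f}. So (X, τ) is disconnected.
Compute connected components by grouping points that agree on all clopens:
  component: {c}
  component: {e}
  component: {f}
  component: {d, g}


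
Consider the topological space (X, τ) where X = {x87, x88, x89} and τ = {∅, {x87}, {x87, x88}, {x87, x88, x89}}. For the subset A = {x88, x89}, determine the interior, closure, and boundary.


int(A) = ∅, cl(A) = {x88, x89}, ∂A = {x88, x89}.

Closed sets in (X, τ) are complements of opens:
  closed(X, τ) = {∅, {x89}, {x88, x89}, {x87, x88, x89}}.
int(A) = ⋃ {U ∈ τ : U ⊆ A}. Opens contained in A: ∅.
Taking the union of these: int(A) = ∅.
cl(A) = ⋂ {C closed : A ⊆ C}. Closed sets containing A: {x88, x89}, {x87, x88, x89}.
Intersecting these: cl(A) = {x88, x89}.
∂A = cl(A) ∖ int(A) = {x88, x89} ∖ ∅ = {x88, x89}.


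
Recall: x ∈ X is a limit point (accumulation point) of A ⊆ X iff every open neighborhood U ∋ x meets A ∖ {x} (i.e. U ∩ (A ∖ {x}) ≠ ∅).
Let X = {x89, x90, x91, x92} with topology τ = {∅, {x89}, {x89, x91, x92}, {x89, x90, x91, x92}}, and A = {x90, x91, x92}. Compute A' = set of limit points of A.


A' = {x90, x91, x92}

For each x ∈ X, list the open sets U ∈ τ with x ∈ U, then check whether U ∩ (A ∖ {x}) ≠ ∅ for every such U.
  x = x89: open {x89} ∋ x has {x89} ∩ (A ∖ {x89}) = ∅, so x is NOT a limit point.
  x = x90: opens ∋ x are {x89, x90, x91, x92}; each meets A ∖ {x90}, so x IS a limit point.
  x = x91: opens ∋ x are {x89, x91, x92}, {x89, x90, x91, x92}; each meets A ∖ {x91}, so x IS a limit point.
  x = x92: opens ∋ x are {x89, x91, x92}, {x89, x90, x91, x92}; each meets A ∖ {x92}, so x IS a limit point.
Collecting: A' = {x90, x91, x92}.


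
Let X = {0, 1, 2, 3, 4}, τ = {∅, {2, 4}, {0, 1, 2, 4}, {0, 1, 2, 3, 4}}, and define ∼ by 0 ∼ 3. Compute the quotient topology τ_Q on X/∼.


X/∼ = {[0=3], [1], [2], [4]}; |τ_Q| = 3.

Equivalence classes: [0=3], [1], [2], [4].
Quotient map π: X → X/∼ sends 0 ↦ [0=3], 1 ↦ [1], 2 ↦ [2], 3 ↦ [0=3], 4 ↦ [4].
For each subset V ⊆ X/∼, compute π^{-1}(V) ⊆ X and check whether π^{-1}(V) ∈ τ. V is open in τ_Q iff π^{-1}(V) ∈ τ.
  V = {}: π^{-1}(V) = ∅ ∈ τ ✓.
  V = {[0=3]}: π^{-1}(V) = {0, 3} ∉ τ ✗.
  V = {[1]}: π^{-1}(V) = {1} ∉ τ ✗.
  V = {[0=3], [1]}: π^{-1}(V) = {0, 1, 3} ∉ τ ✗.
  V = {[2]}: π^{-1}(V) = {2} ∉ τ ✗.
  V = {[0=3], [2]}: π^{-1}(V) = {0, 2, 3} ∉ τ ✗.
  V = {[1], [2]}: π^{-1}(V) = {1, 2} ∉ τ ✗.
  V = {[0=3], [1], [2]}: π^{-1}(V) = {0, 1, 2, 3} ∉ τ ✗.
  V = {[4]}: π^{-1}(V) = {4} ∉ τ ✗.
  V = {[0=3], [4]}: π^{-1}(V) = {0, 3, 4} ∉ τ ✗.
  V = {[1], [4]}: π^{-1}(V) = {1, 4} ∉ τ ✗.
  V = {[0=3], [1], [4]}: π^{-1}(V) = {0, 1, 3, 4} ∉ τ ✗.
  V = {[2], [4]}: π^{-1}(V) = {2, 4} ∈ τ ✓.
  V = {[0=3], [2], [4]}: π^{-1}(V) = {0, 2, 3, 4} ∉ τ ✗.
  V = {[1], [2], [4]}: π^{-1}(V) = {1, 2, 4} ∉ τ ✗.
  V = {[0=3], [1], [2], [4]}: π^{-1}(V) = {0, 1, 2, 3, 4} ∈ τ ✓.
Open sets in the quotient: τ_Q = {{}, {[2], [4]}, {[0=3], [1], [2], [4]}} (3 elements).


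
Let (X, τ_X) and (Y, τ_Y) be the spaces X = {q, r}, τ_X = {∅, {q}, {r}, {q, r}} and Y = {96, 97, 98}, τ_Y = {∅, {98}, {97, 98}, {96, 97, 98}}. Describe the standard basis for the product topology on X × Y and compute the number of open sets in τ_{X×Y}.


Basis B = {∅ × ∅, {q} × {98}, {r} × {98}, {q} × {97, 98}, {q, r} × {98}, {r} × {97, 98}, {q} × {96, 97, 98}, {r} × {96, 97, 98}, {q, r} × {97, 98}, {q, r} × {96, 97, 98}}; |τ_{X×Y}| = 16.

Enumerate products U × V with U ∈ τ_X, V ∈ τ_Y (deduplicated):
  ∅ × ∅ = {} (∅)
  {q} × {98} = {(q,98)}
  {r} × {98} = {(r,98)}
  {q} × {97, 98} = {(q,97), (q,98)}
  {q, r} × {98} = {(q,98), (r,98)}
  {r} × {97, 98} = {(r,97), (r,98)}
  {q} × {96, 97, 98} = {(q,96), (q,97), (q,98)}
  {r} × {96, 97, 98} = {(r,96), (r,97), (r,98)}
  {q, r} × {97, 98} = {(q,97), (q,98), (r,97), (r,98)}
  {q, r} × {96, 97, 98} = {(q,96), (q,97), (q,98), (r,96), (r,97), (r,98)}
These 10 distinct sets form the basis B.
Close under arbitrary unions to get τ_{X×Y}; counting gives |τ_{X×Y}| = 16.


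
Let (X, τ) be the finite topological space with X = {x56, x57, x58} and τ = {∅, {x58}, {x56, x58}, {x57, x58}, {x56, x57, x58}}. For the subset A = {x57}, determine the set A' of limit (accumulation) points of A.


A' = ∅

For each x ∈ X, list the open sets U ∈ τ with x ∈ U, then check whether U ∩ (A ∖ {x}) ≠ ∅ for every such U.
  x = x56: open {x56, x58} ∋ x has {x56, x58} ∩ (A ∖ {x56}) = ∅, so x is NOT a limit point.
  x = x57: open {x57, x58} ∋ x has {x57, x58} ∩ (A ∖ {x57}) = ∅, so x is NOT a limit point.
  x = x58: open {x58} ∋ x has {x58} ∩ (A ∖ {x58}) = ∅, so x is NOT a limit point.
Collecting: A' = ∅.


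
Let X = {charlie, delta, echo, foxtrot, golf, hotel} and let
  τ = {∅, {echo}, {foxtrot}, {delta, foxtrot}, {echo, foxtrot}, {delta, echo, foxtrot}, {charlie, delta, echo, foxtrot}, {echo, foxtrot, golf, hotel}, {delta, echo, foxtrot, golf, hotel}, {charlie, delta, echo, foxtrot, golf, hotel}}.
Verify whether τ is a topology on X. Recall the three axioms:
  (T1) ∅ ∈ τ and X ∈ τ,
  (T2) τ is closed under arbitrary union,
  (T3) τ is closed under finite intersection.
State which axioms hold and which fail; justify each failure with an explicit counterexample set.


τ IS a topology on X.

Axiom (T1): ∅ ∈ τ? Yes; X ∈ τ? Yes.
Axiom (T2/T3): check pairwise unions and intersections of members of τ.
All pairwise intersections and unions checked — each lies in τ. Therefore τ satisfies (T1), (T2), (T3): it IS a topology on X.


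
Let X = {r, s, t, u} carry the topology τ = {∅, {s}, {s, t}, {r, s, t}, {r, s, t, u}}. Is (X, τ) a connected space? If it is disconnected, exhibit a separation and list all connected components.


(X, τ) is connected.

Find clopen sets (U ∈ τ with X ∖ U ∈ τ):
  U = ∅, X ∖ U = {r, s, t, u} — both open, so U is clopen.
  U = {r, s, t, u}, X ∖ U = ∅ — both open, so U is clopen.
Only trivial clopens (∅ and X) exist, so (X, τ) is connected.
Compute connected components by grouping points that agree on all clopens:
  component: {r, s, t, u}


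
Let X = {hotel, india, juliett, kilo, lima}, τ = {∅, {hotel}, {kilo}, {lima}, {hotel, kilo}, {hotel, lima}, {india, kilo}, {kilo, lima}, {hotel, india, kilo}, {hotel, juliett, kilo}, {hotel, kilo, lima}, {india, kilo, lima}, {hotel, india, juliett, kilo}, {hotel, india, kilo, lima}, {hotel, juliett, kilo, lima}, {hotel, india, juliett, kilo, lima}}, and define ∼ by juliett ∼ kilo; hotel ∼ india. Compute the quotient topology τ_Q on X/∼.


X/∼ = {[hotel=india], [juliett=kilo], [lima]}; |τ_Q| = 4.

Equivalence classes: [hotel=india], [juliett=kilo], [lima].
Quotient map π: X → X/∼ sends hotel ↦ [hotel=india], india ↦ [hotel=india], juliett ↦ [juliett=kilo], kilo ↦ [juliett=kilo], lima ↦ [lima].
For each subset V ⊆ X/∼, compute π^{-1}(V) ⊆ X and check whether π^{-1}(V) ∈ τ. V is open in τ_Q iff π^{-1}(V) ∈ τ.
  V = {}: π^{-1}(V) = ∅ ∈ τ ✓.
  V = {[hotel=india]}: π^{-1}(V) = {hotel, india} ∉ τ ✗.
  V = {[juliett=kilo]}: π^{-1}(V) = {juliett, kilo} ∉ τ ✗.
  V = {[hotel=india], [juliett=kilo]}: π^{-1}(V) = {hotel, india, juliett, kilo} ∈ τ ✓.
  V = {[lima]}: π^{-1}(V) = {lima} ∈ τ ✓.
  V = {[hotel=india], [lima]}: π^{-1}(V) = {hotel, india, lima} ∉ τ ✗.
  V = {[juliett=kilo], [lima]}: π^{-1}(V) = {juliett, kilo, lima} ∉ τ ✗.
  V = {[hotel=india], [juliett=kilo], [lima]}: π^{-1}(V) = {hotel, india, juliett, kilo, lima} ∈ τ ✓.
Open sets in the quotient: τ_Q = {{}, {[hotel=india], [juliett=kilo]}, {[lima]}, {[hotel=india], [juliett=kilo], [lima]}} (4 elements).


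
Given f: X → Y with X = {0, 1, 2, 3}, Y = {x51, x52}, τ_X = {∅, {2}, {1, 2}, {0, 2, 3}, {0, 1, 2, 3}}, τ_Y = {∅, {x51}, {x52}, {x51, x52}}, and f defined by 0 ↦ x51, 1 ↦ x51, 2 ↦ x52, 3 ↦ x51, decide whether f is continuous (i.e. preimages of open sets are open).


f is NOT continuous.

Compute f^{-1}(U) for each U ∈ τ_Y:
  U = ∅: f^{-1}(U) = ∅ ∈ τ_X ✓.
  U = {x51}: f^{-1}(U) = {0, 1, 3} ∉ τ_X ✗.
  U = {x52}: f^{-1}(U) = {2} ∈ τ_X ✓.
  U = {x51, x52}: f^{-1}(U) = {0, 1, 2, 3} ∈ τ_X ✓.
Found U = {x51} with f^{-1}(U) = {0, 1, 3} not in τ_X. Therefore f is NOT continuous.


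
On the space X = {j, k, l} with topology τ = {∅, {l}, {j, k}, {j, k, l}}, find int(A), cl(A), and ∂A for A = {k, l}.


int(A) = {l}, cl(A) = {j, k, l}, ∂A = {j, k}.

Closed sets in (X, τ) are complements of opens:
  closed(X, τ) = {∅, {l}, {j, k}, {j, k, l}}.
int(A) = ⋃ {U ∈ τ : U ⊆ A}. Opens contained in A: ∅, {l}.
Taking the union of these: int(A) = {l}.
cl(A) = ⋂ {C closed : A ⊆ C}. Closed sets containing A: {j, k, l}.
Intersecting these: cl(A) = {j, k, l}.
∂A = cl(A) ∖ int(A) = {j, k, l} ∖ {l} = {j, k}.


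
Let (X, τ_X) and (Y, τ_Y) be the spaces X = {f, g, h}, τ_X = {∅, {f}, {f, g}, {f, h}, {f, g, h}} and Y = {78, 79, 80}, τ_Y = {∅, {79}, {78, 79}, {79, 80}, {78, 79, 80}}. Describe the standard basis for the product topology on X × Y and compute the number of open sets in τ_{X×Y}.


Basis B = {∅ × ∅, {f} × {79}, {f} × {78, 79}, {f} × {79, 80}, {f, g} × {79}, {f, h} × {79}, {f} × {78, 79, 80}, {f, g, h} × {79}, {f, g} × {78, 79}, {f, h} × {78, 79}, {f, g} × {79, 80}, {f, h} × {79, 80}, {f, g} × {78, 79, 80}, {f, h} × {78, 79, 80}, {f, g, h} × {78, 79}, {f, g, h} × {79, 80}, {f, g, h} × {78, 79, 80}}; |τ_{X×Y}| = 48.

Enumerate products U × V with U ∈ τ_X, V ∈ τ_Y (deduplicated):
  ∅ × ∅ = {} (∅)
  {f} × {79} = {(f,79)}
  {f} × {78, 79} = {(f,78), (f,79)}
  {f} × {79, 80} = {(f,79), (f,80)}
  {f, g} × {79} = {(f,79), (g,79)}
  {f, h} × {79} = {(f,79), (h,79)}
  {f} × {78, 79, 80} = {(f,78), (f,79), (f,80)}
  {f, g, h} × {79} = {(f,79), (g,79), (h,79)}
  {f, g} × {78, 79} = {(f,78), (f,79), (g,78), (g,79)}
  {f, h} × {78, 79} = {(f,78), (f,79), (h,78), (h,79)}
  {f, g} × {79, 80} = {(f,79), (f,80), (g,79), (g,80)}
  {f, h} × {79, 80} = {(f,79), (f,80), (h,79), (h,80)}
  {f, g} × {78, 79, 80} = {(f,78), (f,79), (f,80), (g,78), (g,79), (g,80)}
  {f, h} × {78, 79, 80} = {(f,78), (f,79), (f,80), (h,78), (h,79), (h,80)}
  {f, g, h} × {78, 79} = {(f,78), (f,79), (g,78), (g,79), (h,78), (h,79)}
  {f, g, h} × {79, 80} = {(f,79), (f,80), (g,79), (g,80), (h,79), (h,80)}
  {f, g, h} × {78, 79, 80} = {(f,78), (f,79), (f,80), (g,78), (g,79), (g,80), (h,78), (h,79), (h,80)}
These 17 distinct sets form the basis B.
Close under arbitrary unions to get τ_{X×Y}; counting gives |τ_{X×Y}| = 48.


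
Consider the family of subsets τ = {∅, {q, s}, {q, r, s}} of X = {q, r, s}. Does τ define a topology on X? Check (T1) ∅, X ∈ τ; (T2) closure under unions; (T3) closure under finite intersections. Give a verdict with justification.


τ IS a topology on X.

Axiom (T1): ∅ ∈ τ? Yes; X ∈ τ? Yes.
Axiom (T2/T3): check pairwise unions and intersections of members of τ.
All pairwise intersections and unions checked — each lies in τ. Therefore τ satisfies (T1), (T2), (T3): it IS a topology on X.


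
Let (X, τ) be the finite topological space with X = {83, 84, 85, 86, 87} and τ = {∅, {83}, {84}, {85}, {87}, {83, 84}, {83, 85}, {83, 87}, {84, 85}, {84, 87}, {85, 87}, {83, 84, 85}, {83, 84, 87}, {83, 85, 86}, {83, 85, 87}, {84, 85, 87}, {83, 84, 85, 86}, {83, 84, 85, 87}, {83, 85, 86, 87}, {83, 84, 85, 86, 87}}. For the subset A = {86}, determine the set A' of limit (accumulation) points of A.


A' = ∅

For each x ∈ X, list the open sets U ∈ τ with x ∈ U, then check whether U ∩ (A ∖ {x}) ≠ ∅ for every such U.
  x = 83: open {83} ∋ x has {83} ∩ (A ∖ {83}) = ∅, so x is NOT a limit point.
  x = 84: open {84} ∋ x has {84} ∩ (A ∖ {84}) = ∅, so x is NOT a limit point.
  x = 85: open {85} ∋ x has {85} ∩ (A ∖ {85}) = ∅, so x is NOT a limit point.
  x = 86: open {83, 85, 86} ∋ x has {83, 85, 86} ∩ (A ∖ {86}) = ∅, so x is NOT a limit point.
  x = 87: open {87} ∋ x has {87} ∩ (A ∖ {87}) = ∅, so x is NOT a limit point.
Collecting: A' = ∅.


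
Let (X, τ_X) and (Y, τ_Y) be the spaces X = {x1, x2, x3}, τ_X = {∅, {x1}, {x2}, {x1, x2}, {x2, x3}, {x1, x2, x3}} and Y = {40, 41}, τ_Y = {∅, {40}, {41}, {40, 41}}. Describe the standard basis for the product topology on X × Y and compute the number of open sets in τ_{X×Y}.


Basis B = {∅ × ∅, {x1} × {40}, {x1} × {41}, {x2} × {40}, {x2} × {41}, {x1} × {40, 41}, {x1, x2} × {40}, {x1, x2} × {41}, {x2} × {40, 41}, {x2, x3} × {40}, {x2, x3} × {41}, {x1, x2, x3} × {40}, {x1, x2, x3} × {41}, {x1, x2} × {40, 41}, {x2, x3} × {40, 41}, {x1, x2, x3} × {40, 41}}; |τ_{X×Y}| = 36.

Enumerate products U × V with U ∈ τ_X, V ∈ τ_Y (deduplicated):
  ∅ × ∅ = {} (∅)
  {x1} × {40} = {(x1,40)}
  {x1} × {41} = {(x1,41)}
  {x2} × {40} = {(x2,40)}
  {x2} × {41} = {(x2,41)}
  {x1} × {40, 41} = {(x1,40), (x1,41)}
  {x1, x2} × {40} = {(x1,40), (x2,40)}
  {x1, x2} × {41} = {(x1,41), (x2,41)}
  {x2} × {40, 41} = {(x2,40), (x2,41)}
  {x2, x3} × {40} = {(x2,40), (x3,40)}
  {x2, x3} × {41} = {(x2,41), (x3,41)}
  {x1, x2, x3} × {40} = {(x1,40), (x2,40), (x3,40)}
  {x1, x2, x3} × {41} = {(x1,41), (x2,41), (x3,41)}
  {x1, x2} × {40, 41} = {(x1,40), (x1,41), (x2,40), (x2,41)}
  {x2, x3} × {40, 41} = {(x2,40), (x2,41), (x3,40), (x3,41)}
  {x1, x2, x3} × {40, 41} = {(x1,40), (x1,41), (x2,40), (x2,41), (x3,40), (x3,41)}
These 16 distinct sets form the basis B.
Close under arbitrary unions to get τ_{X×Y}; counting gives |τ_{X×Y}| = 36.


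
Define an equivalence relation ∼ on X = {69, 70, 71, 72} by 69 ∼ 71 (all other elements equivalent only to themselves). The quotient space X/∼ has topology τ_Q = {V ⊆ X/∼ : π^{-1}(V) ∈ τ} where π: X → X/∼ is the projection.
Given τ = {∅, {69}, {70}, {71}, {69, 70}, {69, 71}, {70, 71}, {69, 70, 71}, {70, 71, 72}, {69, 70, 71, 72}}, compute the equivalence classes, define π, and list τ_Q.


X/∼ = {[69=71], [70], [72]}; |τ_Q| = 5.

Equivalence classes: [69=71], [70], [72].
Quotient map π: X → X/∼ sends 69 ↦ [69=71], 70 ↦ [70], 71 ↦ [69=71], 72 ↦ [72].
For each subset V ⊆ X/∼, compute π^{-1}(V) ⊆ X and check whether π^{-1}(V) ∈ τ. V is open in τ_Q iff π^{-1}(V) ∈ τ.
  V = {}: π^{-1}(V) = ∅ ∈ τ ✓.
  V = {[69=71]}: π^{-1}(V) = {69, 71} ∈ τ ✓.
  V = {[70]}: π^{-1}(V) = {70} ∈ τ ✓.
  V = {[69=71], [70]}: π^{-1}(V) = {69, 70, 71} ∈ τ ✓.
  V = {[72]}: π^{-1}(V) = {72} ∉ τ ✗.
  V = {[69=71], [72]}: π^{-1}(V) = {69, 71, 72} ∉ τ ✗.
  V = {[70], [72]}: π^{-1}(V) = {70, 72} ∉ τ ✗.
  V = {[69=71], [70], [72]}: π^{-1}(V) = {69, 70, 71, 72} ∈ τ ✓.
Open sets in the quotient: τ_Q = {{}, {[69=71]}, {[70]}, {[69=71], [70]}, {[69=71], [70], [72]}} (5 elements).


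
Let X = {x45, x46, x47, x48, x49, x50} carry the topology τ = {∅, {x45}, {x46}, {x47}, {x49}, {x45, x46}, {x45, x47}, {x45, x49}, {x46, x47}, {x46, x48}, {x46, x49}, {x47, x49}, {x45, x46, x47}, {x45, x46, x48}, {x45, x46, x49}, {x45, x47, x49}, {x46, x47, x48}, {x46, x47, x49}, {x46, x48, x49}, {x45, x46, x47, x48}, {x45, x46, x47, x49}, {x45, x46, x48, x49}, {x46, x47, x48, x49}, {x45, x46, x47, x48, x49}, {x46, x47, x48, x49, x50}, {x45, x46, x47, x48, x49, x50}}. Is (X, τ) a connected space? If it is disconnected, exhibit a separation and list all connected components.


(X, τ) is disconnected; components = [{x45}, {x46, x47, x48, x49, x50}].

Find clopen sets (U ∈ τ with X ∖ U ∈ τ):
  U = ∅, X ∖ U = {x45, x46, x47, x48, x49, x50} — both open, so U is clopen.
  U = {x45}, X ∖ U = {x46, x47, x48, x49, x50} — both open, so U is clopen.
  U = {x46, x47, x48, x49, x50}, X ∖ U = {x45} — both open, so U is clopen.
  U = {x45, x46, x47, x48, x49, x50}, X ∖ U = ∅ — both open, so U is clopen.
Nontrivial clopen(s) exist: e.g. {x46, x47, x48, x49, x50}. So (X, τ) is disconnected.
Compute connected components by grouping points that agree on all clopens:
  component: {x45}
  component: {x46, x47, x48, x49, x50}


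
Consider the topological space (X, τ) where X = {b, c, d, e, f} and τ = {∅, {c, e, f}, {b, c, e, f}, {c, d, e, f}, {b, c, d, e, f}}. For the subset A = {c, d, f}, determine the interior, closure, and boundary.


int(A) = ∅, cl(A) = {b, c, d, e, f}, ∂A = {b, c, d, e, f}.

Closed sets in (X, τ) are complements of opens:
  closed(X, τ) = {∅, {b}, {d}, {b, d}, {b, c, d, e, f}}.
int(A) = ⋃ {U ∈ τ : U ⊆ A}. Opens contained in A: ∅.
Taking the union of these: int(A) = ∅.
cl(A) = ⋂ {C closed : A ⊆ C}. Closed sets containing A: {b, c, d, e, f}.
Intersecting these: cl(A) = {b, c, d, e, f}.
∂A = cl(A) ∖ int(A) = {b, c, d, e, f} ∖ ∅ = {b, c, d, e, f}.


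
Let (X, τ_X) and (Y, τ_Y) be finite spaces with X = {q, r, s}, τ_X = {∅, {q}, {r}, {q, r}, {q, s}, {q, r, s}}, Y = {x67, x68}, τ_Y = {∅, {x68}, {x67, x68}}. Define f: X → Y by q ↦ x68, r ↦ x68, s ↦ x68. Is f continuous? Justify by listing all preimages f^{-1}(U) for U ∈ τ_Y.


f IS continuous.

Compute f^{-1}(U) for each U ∈ τ_Y:
  U = ∅: f^{-1}(U) = ∅ ∈ τ_X ✓.
  U = {x68}: f^{-1}(U) = {q, r, s} ∈ τ_X ✓.
  U = {x67, x68}: f^{-1}(U) = {q, r, s} ∈ τ_X ✓.
Every preimage lies in τ_X, so f IS continuous.


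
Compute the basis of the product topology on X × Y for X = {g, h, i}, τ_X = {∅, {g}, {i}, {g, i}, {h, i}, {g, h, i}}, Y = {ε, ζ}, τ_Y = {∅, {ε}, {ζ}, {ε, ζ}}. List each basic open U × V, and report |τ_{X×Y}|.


Basis B = {∅ × ∅, {g} × {ε}, {g} × {ζ}, {i} × {ε}, {i} × {ζ}, {g} × {ε, ζ}, {g, i} × {ε}, {g, i} × {ζ}, {h, i} × {ε}, {h, i} × {ζ}, {i} × {ε, ζ}, {g, h, i} × {ε}, {g, h, i} × {ζ}, {g, i} × {ε, ζ}, {h, i} × {ε, ζ}, {g, h, i} × {ε, ζ}}; |τ_{X×Y}| = 36.

Enumerate products U × V with U ∈ τ_X, V ∈ τ_Y (deduplicated):
  ∅ × ∅ = {} (∅)
  {g} × {ε} = {(g,ε)}
  {g} × {ζ} = {(g,ζ)}
  {i} × {ε} = {(i,ε)}
  {i} × {ζ} = {(i,ζ)}
  {g} × {ε, ζ} = {(g,ε), (g,ζ)}
  {g, i} × {ε} = {(g,ε), (i,ε)}
  {g, i} × {ζ} = {(g,ζ), (i,ζ)}
  {h, i} × {ε} = {(h,ε), (i,ε)}
  {h, i} × {ζ} = {(h,ζ), (i,ζ)}
  {i} × {ε, ζ} = {(i,ε), (i,ζ)}
  {g, h, i} × {ε} = {(g,ε), (h,ε), (i,ε)}
  {g, h, i} × {ζ} = {(g,ζ), (h,ζ), (i,ζ)}
  {g, i} × {ε, ζ} = {(g,ε), (g,ζ), (i,ε), (i,ζ)}
  {h, i} × {ε, ζ} = {(h,ε), (h,ζ), (i,ε), (i,ζ)}
  {g, h, i} × {ε, ζ} = {(g,ε), (g,ζ), (h,ε), (h,ζ), (i,ε), (i,ζ)}
These 16 distinct sets form the basis B.
Close under arbitrary unions to get τ_{X×Y}; counting gives |τ_{X×Y}| = 36.


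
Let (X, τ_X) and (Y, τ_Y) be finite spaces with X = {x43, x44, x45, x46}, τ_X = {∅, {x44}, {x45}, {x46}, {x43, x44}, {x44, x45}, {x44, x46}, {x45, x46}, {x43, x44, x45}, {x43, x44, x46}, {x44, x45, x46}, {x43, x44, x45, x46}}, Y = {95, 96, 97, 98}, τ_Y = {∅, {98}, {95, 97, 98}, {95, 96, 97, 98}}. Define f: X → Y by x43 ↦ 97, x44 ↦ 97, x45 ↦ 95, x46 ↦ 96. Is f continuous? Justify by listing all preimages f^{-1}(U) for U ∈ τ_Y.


f IS continuous.

Compute f^{-1}(U) for each U ∈ τ_Y:
  U = ∅: f^{-1}(U) = ∅ ∈ τ_X ✓.
  U = {98}: f^{-1}(U) = ∅ ∈ τ_X ✓.
  U = {95, 97, 98}: f^{-1}(U) = {x43, x44, x45} ∈ τ_X ✓.
  U = {95, 96, 97, 98}: f^{-1}(U) = {x43, x44, x45, x46} ∈ τ_X ✓.
Every preimage lies in τ_X, so f IS continuous.


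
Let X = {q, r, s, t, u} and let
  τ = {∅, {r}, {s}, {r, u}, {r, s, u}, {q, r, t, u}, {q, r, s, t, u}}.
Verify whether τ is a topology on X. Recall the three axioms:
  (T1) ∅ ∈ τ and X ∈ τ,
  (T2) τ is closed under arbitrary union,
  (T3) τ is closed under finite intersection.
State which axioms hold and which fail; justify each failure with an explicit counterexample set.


τ is NOT a topology on X.

Axiom (T1): ∅ ∈ τ? Yes; X ∈ τ? Yes.
Axiom (T2/T3): check pairwise unions and intersections of members of τ.
Counterexample for (T2): {r} ∪ {s} = {r, s} ∉ τ. Therefore τ is NOT a topology.


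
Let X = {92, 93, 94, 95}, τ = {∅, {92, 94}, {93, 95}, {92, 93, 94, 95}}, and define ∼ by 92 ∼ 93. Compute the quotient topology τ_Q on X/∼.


X/∼ = {[92=93], [94], [95]}; |τ_Q| = 2.

Equivalence classes: [92=93], [94], [95].
Quotient map π: X → X/∼ sends 92 ↦ [92=93], 93 ↦ [92=93], 94 ↦ [94], 95 ↦ [95].
For each subset V ⊆ X/∼, compute π^{-1}(V) ⊆ X and check whether π^{-1}(V) ∈ τ. V is open in τ_Q iff π^{-1}(V) ∈ τ.
  V = {}: π^{-1}(V) = ∅ ∈ τ ✓.
  V = {[92=93]}: π^{-1}(V) = {92, 93} ∉ τ ✗.
  V = {[94]}: π^{-1}(V) = {94} ∉ τ ✗.
  V = {[92=93], [94]}: π^{-1}(V) = {92, 93, 94} ∉ τ ✗.
  V = {[95]}: π^{-1}(V) = {95} ∉ τ ✗.
  V = {[92=93], [95]}: π^{-1}(V) = {92, 93, 95} ∉ τ ✗.
  V = {[94], [95]}: π^{-1}(V) = {94, 95} ∉ τ ✗.
  V = {[92=93], [94], [95]}: π^{-1}(V) = {92, 93, 94, 95} ∈ τ ✓.
Open sets in the quotient: τ_Q = {{}, {[92=93], [94], [95]}} (2 elements).


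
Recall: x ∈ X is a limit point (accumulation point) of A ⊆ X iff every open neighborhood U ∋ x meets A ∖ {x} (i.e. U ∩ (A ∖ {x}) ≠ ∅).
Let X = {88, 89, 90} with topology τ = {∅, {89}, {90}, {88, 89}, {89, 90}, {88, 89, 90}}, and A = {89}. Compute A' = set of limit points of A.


A' = {88}

For each x ∈ X, list the open sets U ∈ τ with x ∈ U, then check whether U ∩ (A ∖ {x}) ≠ ∅ for every such U.
  x = 88: opens ∋ x are {88, 89}, {88, 89, 90}; each meets A ∖ {88}, so x IS a limit point.
  x = 89: open {89} ∋ x has {89} ∩ (A ∖ {89}) = ∅, so x is NOT a limit point.
  x = 90: open {90} ∋ x has {90} ∩ (A ∖ {90}) = ∅, so x is NOT a limit point.
Collecting: A' = {88}.


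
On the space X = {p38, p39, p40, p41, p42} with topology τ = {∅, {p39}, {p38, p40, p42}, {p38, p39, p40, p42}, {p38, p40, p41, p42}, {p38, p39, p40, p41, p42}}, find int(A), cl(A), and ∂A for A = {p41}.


int(A) = ∅, cl(A) = {p41}, ∂A = {p41}.

Closed sets in (X, τ) are complements of opens:
  closed(X, τ) = {∅, {p39}, {p41}, {p39, p41}, {p38, p40, p41, p42}, {p38, p39, p40, p41, p42}}.
int(A) = ⋃ {U ∈ τ : U ⊆ A}. Opens contained in A: ∅.
Taking the union of these: int(A) = ∅.
cl(A) = ⋂ {C closed : A ⊆ C}. Closed sets containing A: {p41}, {p39, p41}, {p38, p40, p41, p42}, {p38, p39, p40, p41, p42}.
Intersecting these: cl(A) = {p41}.
∂A = cl(A) ∖ int(A) = {p41} ∖ ∅ = {p41}.


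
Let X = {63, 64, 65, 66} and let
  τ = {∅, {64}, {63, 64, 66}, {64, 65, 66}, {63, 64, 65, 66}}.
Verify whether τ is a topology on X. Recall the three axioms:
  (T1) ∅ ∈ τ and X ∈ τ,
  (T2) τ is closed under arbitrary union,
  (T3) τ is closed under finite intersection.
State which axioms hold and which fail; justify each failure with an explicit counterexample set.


τ is NOT a topology on X.

Axiom (T1): ∅ ∈ τ? Yes; X ∈ τ? Yes.
Axiom (T2/T3): check pairwise unions and intersections of members of τ.
Counterexample for (T3): {63, 64, 66} ∩ {64, 65, 66} = {64, 66} ∉ τ. Therefore τ is NOT a topology.


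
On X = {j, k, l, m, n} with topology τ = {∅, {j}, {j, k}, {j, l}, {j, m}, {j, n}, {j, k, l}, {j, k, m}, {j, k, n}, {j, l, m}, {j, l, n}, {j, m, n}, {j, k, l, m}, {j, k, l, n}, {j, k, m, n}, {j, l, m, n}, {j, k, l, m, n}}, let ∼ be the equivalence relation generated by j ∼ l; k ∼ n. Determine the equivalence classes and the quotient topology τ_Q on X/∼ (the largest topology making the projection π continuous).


X/∼ = {[j=l], [k=n], [m]}; |τ_Q| = 5.

Equivalence classes: [j=l], [k=n], [m].
Quotient map π: X → X/∼ sends j ↦ [j=l], k ↦ [k=n], l ↦ [j=l], m ↦ [m], n ↦ [k=n].
For each subset V ⊆ X/∼, compute π^{-1}(V) ⊆ X and check whether π^{-1}(V) ∈ τ. V is open in τ_Q iff π^{-1}(V) ∈ τ.
  V = {}: π^{-1}(V) = ∅ ∈ τ ✓.
  V = {[j=l]}: π^{-1}(V) = {j, l} ∈ τ ✓.
  V = {[k=n]}: π^{-1}(V) = {k, n} ∉ τ ✗.
  V = {[j=l], [k=n]}: π^{-1}(V) = {j, k, l, n} ∈ τ ✓.
  V = {[m]}: π^{-1}(V) = {m} ∉ τ ✗.
  V = {[j=l], [m]}: π^{-1}(V) = {j, l, m} ∈ τ ✓.
  V = {[k=n], [m]}: π^{-1}(V) = {k, m, n} ∉ τ ✗.
  V = {[j=l], [k=n], [m]}: π^{-1}(V) = {j, k, l, m, n} ∈ τ ✓.
Open sets in the quotient: τ_Q = {{}, {[j=l]}, {[j=l], [k=n]}, {[j=l], [m]}, {[j=l], [k=n], [m]}} (5 elements).


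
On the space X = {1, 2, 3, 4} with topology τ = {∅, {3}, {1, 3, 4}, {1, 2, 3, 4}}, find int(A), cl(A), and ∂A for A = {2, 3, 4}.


int(A) = {3}, cl(A) = {1, 2, 3, 4}, ∂A = {1, 2, 4}.

Closed sets in (X, τ) are complements of opens:
  closed(X, τ) = {∅, {2}, {1, 2, 4}, {1, 2, 3, 4}}.
int(A) = ⋃ {U ∈ τ : U ⊆ A}. Opens contained in A: ∅, {3}.
Taking the union of these: int(A) = {3}.
cl(A) = ⋂ {C closed : A ⊆ C}. Closed sets containing A: {1, 2, 3, 4}.
Intersecting these: cl(A) = {1, 2, 3, 4}.
∂A = cl(A) ∖ int(A) = {1, 2, 3, 4} ∖ {3} = {1, 2, 4}.


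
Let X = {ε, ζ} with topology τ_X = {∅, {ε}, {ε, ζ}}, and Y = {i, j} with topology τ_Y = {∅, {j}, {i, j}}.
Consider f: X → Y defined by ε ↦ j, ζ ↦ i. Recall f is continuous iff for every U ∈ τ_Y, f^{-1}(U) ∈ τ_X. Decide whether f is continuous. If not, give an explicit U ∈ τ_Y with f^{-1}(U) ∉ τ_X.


f IS continuous.

Compute f^{-1}(U) for each U ∈ τ_Y:
  U = ∅: f^{-1}(U) = ∅ ∈ τ_X ✓.
  U = {j}: f^{-1}(U) = {ε} ∈ τ_X ✓.
  U = {i, j}: f^{-1}(U) = {ε, ζ} ∈ τ_X ✓.
Every preimage lies in τ_X, so f IS continuous.


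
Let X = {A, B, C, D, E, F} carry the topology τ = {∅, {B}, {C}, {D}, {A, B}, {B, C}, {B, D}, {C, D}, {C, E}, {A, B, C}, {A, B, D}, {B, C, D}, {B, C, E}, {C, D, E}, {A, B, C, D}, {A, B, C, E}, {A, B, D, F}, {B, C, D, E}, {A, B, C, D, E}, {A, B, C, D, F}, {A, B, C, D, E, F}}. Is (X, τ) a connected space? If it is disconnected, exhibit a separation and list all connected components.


(X, τ) is disconnected; components = [{C, E}, {A, B, D, F}].

Find clopen sets (U ∈ τ with X ∖ U ∈ τ):
  U = ∅, X ∖ U = {A, B, C, D, E, F} — both open, so U is clopen.
  U = {C, E}, X ∖ U = {A, B, D, F} — both open, so U is clopen.
  U = {A, B, D, F}, X ∖ U = {C, E} — both open, so U is clopen.
  U = {A, B, C, D, E, F}, X ∖ U = ∅ — both open, so U is clopen.
Nontrivial clopen(s) exist: e.g. {A, B, D, F}. So (X, τ) is disconnected.
Compute connected components by grouping points that agree on all clopens:
  component: {C, E}
  component: {A, B, D, F}


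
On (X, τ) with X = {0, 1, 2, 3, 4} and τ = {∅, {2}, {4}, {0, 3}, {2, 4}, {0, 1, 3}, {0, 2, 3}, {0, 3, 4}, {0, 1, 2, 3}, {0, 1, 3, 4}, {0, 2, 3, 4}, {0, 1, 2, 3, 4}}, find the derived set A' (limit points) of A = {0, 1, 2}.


A' = {1, 3}

For each x ∈ X, list the open sets U ∈ τ with x ∈ U, then check whether U ∩ (A ∖ {x}) ≠ ∅ for every such U.
  x = 0: open {0, 3} ∋ x has {0, 3} ∩ (A ∖ {0}) = ∅, so x is NOT a limit point.
  x = 1: opens ∋ x are {0, 1, 3}, {0, 1, 2, 3}, {0, 1, 3, 4}, {0, 1, 2, 3, 4}; each meets A ∖ {1}, so x IS a limit point.
  x = 2: open {2} ∋ x has {2} ∩ (A ∖ {2}) = ∅, so x is NOT a limit point.
  x = 3: opens ∋ x are {0, 3}, {0, 1, 3}, {0, 2, 3}, {0, 3, 4}, {0, 1, 2, 3}, {0, 1, 3, 4}, {0, 2, 3, 4}, {0, 1, 2, 3, 4}; each meets A ∖ {3}, so x IS a limit point.
  x = 4: open {4} ∋ x has {4} ∩ (A ∖ {4}) = ∅, so x is NOT a limit point.
Collecting: A' = {1, 3}.


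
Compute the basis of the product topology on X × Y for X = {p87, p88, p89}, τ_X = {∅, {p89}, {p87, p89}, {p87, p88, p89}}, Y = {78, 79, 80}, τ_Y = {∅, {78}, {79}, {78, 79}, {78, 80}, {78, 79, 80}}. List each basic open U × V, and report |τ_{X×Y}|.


Basis B = {∅ × ∅, {p89} × {78}, {p89} × {79}, {p87, p89} × {78}, {p87, p89} × {79}, {p89} × {78, 79}, {p89} × {78, 80}, {p87, p88, p89} × {78}, {p87, p88, p89} × {79}, {p89} × {78, 79, 80}, {p87, p89} × {78, 79}, {p87, p89} × {78, 80}, {p87, p89} × {78, 79, 80}, {p87, p88, p89} × {78, 79}, {p87, p88, p89} × {78, 80}, {p87, p88, p89} × {78, 79, 80}}; |τ_{X×Y}| = 40.

Enumerate products U × V with U ∈ τ_X, V ∈ τ_Y (deduplicated):
  ∅ × ∅ = {} (∅)
  {p89} × {78} = {(p89,78)}
  {p89} × {79} = {(p89,79)}
  {p87, p89} × {78} = {(p87,78), (p89,78)}
  {p87, p89} × {79} = {(p87,79), (p89,79)}
  {p89} × {78, 79} = {(p89,78), (p89,79)}
  {p89} × {78, 80} = {(p89,78), (p89,80)}
  {p87, p88, p89} × {78} = {(p87,78), (p88,78), (p89,78)}
  {p87, p88, p89} × {79} = {(p87,79), (p88,79), (p89,79)}
  {p89} × {78, 79, 80} = {(p89,78), (p89,79), (p89,80)}
  {p87, p89} × {78, 79} = {(p87,78), (p87,79), (p89,78), (p89,79)}
  {p87, p89} × {78, 80} = {(p87,78), (p87,80), (p89,78), (p89,80)}
  {p87, p89} × {78, 79, 80} = {(p87,78), (p87,79), (p87,80), (p89,78), (p89,79), (p89,80)}
  {p87, p88, p89} × {78, 79} = {(p87,78), (p87,79), (p88,78), (p88,79), (p89,78), (p89,79)}
  {p87, p88, p89} × {78, 80} = {(p87,78), (p87,80), (p88,78), (p88,80), (p89,78), (p89,80)}
  {p87, p88, p89} × {78, 79, 80} = {(p87,78), (p87,79), (p87,80), (p88,78), (p88,79), (p88,80), (p89,78), (p89,79), (p89,80)}
These 16 distinct sets form the basis B.
Close under arbitrary unions to get τ_{X×Y}; counting gives |τ_{X×Y}| = 40.
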